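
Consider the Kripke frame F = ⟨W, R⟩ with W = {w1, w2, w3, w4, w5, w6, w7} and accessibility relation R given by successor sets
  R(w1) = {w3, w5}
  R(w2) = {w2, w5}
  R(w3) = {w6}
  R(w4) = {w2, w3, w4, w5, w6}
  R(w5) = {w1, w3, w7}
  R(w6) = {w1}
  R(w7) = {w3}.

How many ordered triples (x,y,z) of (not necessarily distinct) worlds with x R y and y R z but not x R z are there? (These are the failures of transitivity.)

15

Enumerating: (w1,w3,w6), (w1,w5,w1), (w1,w5,w7), (w2,w5,w1), (w2,w5,w3), (w2,w5,w7), (w3,w6,w1), (w4,w5,w1), (w4,w5,w7), (w4,w6,w1), (w5,w1,w5), (w5,w3,w6), (w6,w1,w3), (w6,w1,w5), (w7,w3,w6).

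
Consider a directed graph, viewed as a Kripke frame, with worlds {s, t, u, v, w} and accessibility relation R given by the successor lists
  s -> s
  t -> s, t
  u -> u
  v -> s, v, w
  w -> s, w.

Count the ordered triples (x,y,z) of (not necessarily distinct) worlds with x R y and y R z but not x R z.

R is transitive; there are no such tuples.

0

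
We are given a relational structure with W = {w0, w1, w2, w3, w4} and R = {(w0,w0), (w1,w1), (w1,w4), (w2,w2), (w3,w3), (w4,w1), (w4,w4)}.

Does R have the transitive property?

Transitive: yes — every two-step R-path is closed by a direct edge.

Yes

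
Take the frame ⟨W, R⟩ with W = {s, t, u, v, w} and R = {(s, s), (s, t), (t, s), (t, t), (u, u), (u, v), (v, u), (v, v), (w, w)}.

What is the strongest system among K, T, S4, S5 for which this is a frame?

S5

Reflexive (axiom T): yes — every world is R-related to itself.
Transitive (axiom 4): yes — every two-step R-path is closed by a direct edge.
Euclidean (axiom 5): yes — any two successors of a common world are R-related.
So F validates K, T, S4, S5. The strongest is S5.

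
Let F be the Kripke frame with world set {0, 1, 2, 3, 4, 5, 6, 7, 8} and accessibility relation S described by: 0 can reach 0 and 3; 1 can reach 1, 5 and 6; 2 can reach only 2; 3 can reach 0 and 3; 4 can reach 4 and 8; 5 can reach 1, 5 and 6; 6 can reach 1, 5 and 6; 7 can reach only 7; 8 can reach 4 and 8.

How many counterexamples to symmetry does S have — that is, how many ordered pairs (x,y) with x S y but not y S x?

0

S is symmetric; there are no such tuples.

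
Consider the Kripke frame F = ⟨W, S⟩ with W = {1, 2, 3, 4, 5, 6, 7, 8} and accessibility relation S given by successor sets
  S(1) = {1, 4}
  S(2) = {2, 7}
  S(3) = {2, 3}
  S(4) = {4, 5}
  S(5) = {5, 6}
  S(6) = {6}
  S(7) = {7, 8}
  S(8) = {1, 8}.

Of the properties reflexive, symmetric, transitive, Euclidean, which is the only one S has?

Reflexive: yes — every world is S-related to itself.
Symmetric: no — 1 S 4 but not 4 S 1.
Transitive: no — 1 S 4 and 4 S 5, but not 1 S 5.
Euclidean: no — 1 S 4 and 1 S 1, but not 4 S 1.
Only reflexive holds.

reflexive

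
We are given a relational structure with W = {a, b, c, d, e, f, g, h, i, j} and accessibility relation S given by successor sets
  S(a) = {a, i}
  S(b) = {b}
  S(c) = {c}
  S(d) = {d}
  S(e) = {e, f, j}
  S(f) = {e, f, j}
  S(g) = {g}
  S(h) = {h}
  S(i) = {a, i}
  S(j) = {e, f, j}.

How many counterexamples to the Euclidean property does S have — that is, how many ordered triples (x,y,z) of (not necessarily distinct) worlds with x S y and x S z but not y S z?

0

S is Euclidean; there are no such tuples.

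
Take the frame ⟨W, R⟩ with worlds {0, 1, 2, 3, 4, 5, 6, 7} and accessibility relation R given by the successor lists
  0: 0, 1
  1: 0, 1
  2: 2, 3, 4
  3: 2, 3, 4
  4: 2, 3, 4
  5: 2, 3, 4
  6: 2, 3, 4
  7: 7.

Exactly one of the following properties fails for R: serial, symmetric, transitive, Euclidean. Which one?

Serial: yes — every world has a successor (e.g. 0 R 0).
Symmetric: no — 5 R 2 but not 2 R 5.
Transitive: yes — every two-step R-path is closed by a direct edge.
Euclidean: yes — any two successors of a common world are R-related.
Only symmetric fails.

symmetric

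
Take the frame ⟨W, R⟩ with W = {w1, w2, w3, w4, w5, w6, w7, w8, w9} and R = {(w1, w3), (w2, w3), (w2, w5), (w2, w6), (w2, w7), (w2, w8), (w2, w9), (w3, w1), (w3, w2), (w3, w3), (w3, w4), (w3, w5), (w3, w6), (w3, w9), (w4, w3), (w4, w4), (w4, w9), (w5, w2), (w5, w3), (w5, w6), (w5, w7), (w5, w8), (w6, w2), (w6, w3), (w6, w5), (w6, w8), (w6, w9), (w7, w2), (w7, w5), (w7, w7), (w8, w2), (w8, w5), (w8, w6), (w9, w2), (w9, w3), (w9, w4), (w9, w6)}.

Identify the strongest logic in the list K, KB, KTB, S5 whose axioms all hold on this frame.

KB

Symmetric (axiom B): yes — every pair in R has its reverse in R.
Reflexive (axiom T): no — w1 is not related to itself.
Euclidean (axiom 5): no — w2 R w3 and w2 R w7, but not w3 R w7.
So F validates K, KB; KTB would additionally require R to be reflexive. The strongest is KB.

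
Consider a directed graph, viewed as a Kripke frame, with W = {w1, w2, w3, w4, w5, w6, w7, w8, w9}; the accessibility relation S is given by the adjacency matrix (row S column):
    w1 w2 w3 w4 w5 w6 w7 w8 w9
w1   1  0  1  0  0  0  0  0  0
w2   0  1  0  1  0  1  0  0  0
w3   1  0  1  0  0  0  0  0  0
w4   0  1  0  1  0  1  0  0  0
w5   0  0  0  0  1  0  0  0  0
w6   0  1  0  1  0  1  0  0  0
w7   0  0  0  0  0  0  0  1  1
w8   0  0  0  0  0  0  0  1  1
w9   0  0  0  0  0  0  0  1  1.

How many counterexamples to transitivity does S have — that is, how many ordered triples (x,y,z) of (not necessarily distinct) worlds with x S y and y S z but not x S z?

S is transitive; there are no such tuples.

0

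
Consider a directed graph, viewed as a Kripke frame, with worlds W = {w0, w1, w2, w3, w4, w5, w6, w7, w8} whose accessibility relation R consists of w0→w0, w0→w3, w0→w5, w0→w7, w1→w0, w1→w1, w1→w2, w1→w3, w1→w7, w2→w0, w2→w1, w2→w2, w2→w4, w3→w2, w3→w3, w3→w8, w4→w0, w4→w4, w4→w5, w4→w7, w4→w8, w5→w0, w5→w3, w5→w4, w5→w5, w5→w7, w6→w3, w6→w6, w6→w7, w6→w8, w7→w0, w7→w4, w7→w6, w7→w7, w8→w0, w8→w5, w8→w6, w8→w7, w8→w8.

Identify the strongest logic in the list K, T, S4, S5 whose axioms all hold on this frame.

Reflexive (axiom T): yes — every world is R-related to itself.
Transitive (axiom 4): no — w0 R w3 and w3 R w2, but not w0 R w2.
Euclidean (axiom 5): no — w0 R w3 and w0 R w5, but not w3 R w5.
So F validates K, T; S4 would additionally require R to be transitive. The strongest is T.

T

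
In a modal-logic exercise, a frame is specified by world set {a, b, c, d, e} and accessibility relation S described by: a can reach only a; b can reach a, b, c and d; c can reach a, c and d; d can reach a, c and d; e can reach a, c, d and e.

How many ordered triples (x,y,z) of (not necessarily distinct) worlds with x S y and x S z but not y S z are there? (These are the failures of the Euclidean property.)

Enumerating: (b,a,b), (b,a,c), (b,a,d), (b,c,b), (b,d,b), (c,a,c), (c,a,d), (d,a,c), (d,a,d), (e,a,c), (e,a,d), (e,a,e), (e,c,e), (e,d,e).

14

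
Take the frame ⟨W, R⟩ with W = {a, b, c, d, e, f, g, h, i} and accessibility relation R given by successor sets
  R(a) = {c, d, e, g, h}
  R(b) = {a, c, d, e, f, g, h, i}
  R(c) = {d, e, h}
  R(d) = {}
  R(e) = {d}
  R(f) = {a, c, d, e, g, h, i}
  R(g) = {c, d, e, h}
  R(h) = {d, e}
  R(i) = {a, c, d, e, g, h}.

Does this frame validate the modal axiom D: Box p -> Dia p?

By correspondence theory, D is valid on a frame iff R is serial.
Serial: no — d has no R-successor.

No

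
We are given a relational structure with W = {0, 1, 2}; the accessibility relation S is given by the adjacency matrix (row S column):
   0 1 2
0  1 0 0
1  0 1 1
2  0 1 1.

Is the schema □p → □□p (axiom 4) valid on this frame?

Yes

Axiom 4 corresponds to the accessibility relation being transitive.
Transitive: yes — every two-step S-path is closed by a direct edge.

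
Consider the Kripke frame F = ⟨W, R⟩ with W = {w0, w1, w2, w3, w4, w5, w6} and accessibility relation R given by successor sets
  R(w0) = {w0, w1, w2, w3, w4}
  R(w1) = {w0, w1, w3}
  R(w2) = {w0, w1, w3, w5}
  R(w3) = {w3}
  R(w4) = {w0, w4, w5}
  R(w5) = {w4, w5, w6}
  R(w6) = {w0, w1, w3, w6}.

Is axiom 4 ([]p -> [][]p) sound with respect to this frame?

Axiom 4 corresponds to the accessibility relation being transitive.
Transitive: no — w0 R w2 and w2 R w5, but not w0 R w5.

No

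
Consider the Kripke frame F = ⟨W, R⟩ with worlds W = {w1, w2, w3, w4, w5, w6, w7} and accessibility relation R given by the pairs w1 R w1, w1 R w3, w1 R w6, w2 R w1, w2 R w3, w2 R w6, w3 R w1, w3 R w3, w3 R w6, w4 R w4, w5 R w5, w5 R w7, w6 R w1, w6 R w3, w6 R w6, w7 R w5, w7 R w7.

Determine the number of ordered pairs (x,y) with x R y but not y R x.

3

Enumerating: (w2,w1), (w2,w3), (w2,w6).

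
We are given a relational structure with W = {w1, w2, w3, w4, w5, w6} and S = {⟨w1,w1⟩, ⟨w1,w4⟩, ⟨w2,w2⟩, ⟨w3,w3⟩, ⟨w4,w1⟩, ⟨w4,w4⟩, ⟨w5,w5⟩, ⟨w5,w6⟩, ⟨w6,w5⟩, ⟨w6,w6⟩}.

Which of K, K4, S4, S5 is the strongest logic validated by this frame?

Transitive (axiom 4): yes — every two-step S-path is closed by a direct edge.
Reflexive (axiom T): yes — every world is S-related to itself.
Euclidean (axiom 5): yes — any two successors of a common world are S-related.
So F validates K, K4, S4, S5. The strongest is S5.

S5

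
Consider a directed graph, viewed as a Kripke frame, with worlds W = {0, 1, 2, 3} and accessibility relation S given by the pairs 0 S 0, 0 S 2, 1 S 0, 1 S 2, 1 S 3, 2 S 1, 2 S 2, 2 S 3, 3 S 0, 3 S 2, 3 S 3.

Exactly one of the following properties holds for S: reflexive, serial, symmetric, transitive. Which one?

Reflexive: no — 1 is not related to itself.
Serial: yes — every world has a successor (e.g. 0 S 0).
Symmetric: no — 0 S 2 but not 2 S 0.
Transitive: no — 0 S 2 and 2 S 1, but not 0 S 1.
Only serial holds.

serial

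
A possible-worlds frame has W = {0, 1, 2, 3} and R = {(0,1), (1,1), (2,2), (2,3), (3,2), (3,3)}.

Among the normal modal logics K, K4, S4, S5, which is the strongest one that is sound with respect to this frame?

K4

Transitive (axiom 4): yes — every two-step R-path is closed by a direct edge.
Reflexive (axiom T): no — 0 is not related to itself.
Euclidean (axiom 5): yes — any two successors of a common world are R-related.
So F validates K, K4; S4 would additionally require R to be reflexive. The strongest is K4.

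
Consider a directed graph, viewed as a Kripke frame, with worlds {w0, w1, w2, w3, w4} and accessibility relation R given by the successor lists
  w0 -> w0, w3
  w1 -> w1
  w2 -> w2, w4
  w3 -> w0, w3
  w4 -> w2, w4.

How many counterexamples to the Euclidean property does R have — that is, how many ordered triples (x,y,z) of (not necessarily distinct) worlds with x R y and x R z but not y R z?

R is Euclidean; there are no such tuples.

0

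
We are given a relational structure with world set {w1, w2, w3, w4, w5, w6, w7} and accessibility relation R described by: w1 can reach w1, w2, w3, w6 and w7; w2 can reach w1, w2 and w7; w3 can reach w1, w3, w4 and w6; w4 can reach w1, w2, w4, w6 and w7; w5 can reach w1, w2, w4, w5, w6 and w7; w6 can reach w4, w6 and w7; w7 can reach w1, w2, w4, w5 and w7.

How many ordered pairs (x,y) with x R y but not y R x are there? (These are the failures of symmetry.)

10

Enumerating: (w1,w6), (w3,w4), (w3,w6), (w4,w1), (w4,w2), (w5,w1), (w5,w2), (w5,w4), (w5,w6), (w6,w7).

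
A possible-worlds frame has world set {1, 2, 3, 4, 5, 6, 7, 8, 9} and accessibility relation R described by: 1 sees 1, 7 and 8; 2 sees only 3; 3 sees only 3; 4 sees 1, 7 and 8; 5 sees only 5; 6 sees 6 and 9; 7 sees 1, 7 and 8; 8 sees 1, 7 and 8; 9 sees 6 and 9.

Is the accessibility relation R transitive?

Yes

Transitive: yes — every two-step R-path is closed by a direct edge.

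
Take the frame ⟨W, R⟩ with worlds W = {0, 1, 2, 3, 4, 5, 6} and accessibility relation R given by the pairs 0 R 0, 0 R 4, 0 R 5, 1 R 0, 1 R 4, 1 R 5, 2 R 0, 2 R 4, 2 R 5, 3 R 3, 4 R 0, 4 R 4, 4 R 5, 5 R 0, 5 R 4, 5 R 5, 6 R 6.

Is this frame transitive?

Yes

Transitive: yes — every two-step R-path is closed by a direct edge.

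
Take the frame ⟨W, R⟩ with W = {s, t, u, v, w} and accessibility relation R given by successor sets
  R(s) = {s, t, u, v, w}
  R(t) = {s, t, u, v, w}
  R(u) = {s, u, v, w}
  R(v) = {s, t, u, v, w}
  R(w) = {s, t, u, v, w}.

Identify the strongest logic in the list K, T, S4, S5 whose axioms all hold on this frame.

T

Reflexive (axiom T): yes — every world is R-related to itself.
Transitive (axiom 4): no — u R s and s R t, but not u R t.
Euclidean (axiom 5): no — s R u and s R t, but not u R t.
So F validates K, T; S4 would additionally require R to be transitive. The strongest is T.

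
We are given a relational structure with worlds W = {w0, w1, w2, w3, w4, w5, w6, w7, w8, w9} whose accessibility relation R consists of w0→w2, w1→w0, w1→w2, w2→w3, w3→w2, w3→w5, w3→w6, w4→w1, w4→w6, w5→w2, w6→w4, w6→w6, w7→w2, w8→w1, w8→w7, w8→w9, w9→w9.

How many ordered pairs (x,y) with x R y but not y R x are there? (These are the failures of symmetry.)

Enumerating: (w0,w2), (w1,w0), (w1,w2), (w3,w5), (w3,w6), (w4,w1), (w5,w2), (w7,w2), (w8,w1), (w8,w7), (w8,w9).

11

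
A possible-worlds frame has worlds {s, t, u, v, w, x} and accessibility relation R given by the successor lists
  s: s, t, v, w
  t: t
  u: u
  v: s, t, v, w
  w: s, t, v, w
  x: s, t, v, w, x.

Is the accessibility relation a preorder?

Reflexive: yes — every world is R-related to itself.
Transitive: yes — every two-step R-path is closed by a direct edge.
So R is a preorder.

Yes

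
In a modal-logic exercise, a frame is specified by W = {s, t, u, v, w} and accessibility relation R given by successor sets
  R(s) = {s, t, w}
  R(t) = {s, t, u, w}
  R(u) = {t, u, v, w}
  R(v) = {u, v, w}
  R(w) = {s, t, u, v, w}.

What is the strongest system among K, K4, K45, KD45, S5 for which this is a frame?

K

Transitive (axiom 4): no — s R t and t R u, but not s R u.
Euclidean (axiom 5): no — t R s and t R u, but not s R u.
Serial (axiom D): yes — every world has a successor (e.g. s R s).
Reflexive (axiom T): yes — every world is R-related to itself.
So F validates K; K4 would additionally require R to be transitive. The strongest is K.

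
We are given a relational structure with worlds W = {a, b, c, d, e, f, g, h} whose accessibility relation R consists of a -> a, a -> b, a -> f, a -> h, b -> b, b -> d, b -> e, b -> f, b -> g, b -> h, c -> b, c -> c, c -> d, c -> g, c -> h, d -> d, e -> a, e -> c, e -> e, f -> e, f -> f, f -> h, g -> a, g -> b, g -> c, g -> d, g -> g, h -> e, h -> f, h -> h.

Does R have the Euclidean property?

Euclidean: no — a R f and a R b, but not f R b.

No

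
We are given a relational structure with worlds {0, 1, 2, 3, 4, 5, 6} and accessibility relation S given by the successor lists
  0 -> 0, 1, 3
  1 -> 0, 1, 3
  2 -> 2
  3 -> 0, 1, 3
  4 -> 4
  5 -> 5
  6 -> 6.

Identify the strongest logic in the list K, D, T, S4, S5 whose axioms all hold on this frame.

S5

Serial (axiom D): yes — every world has a successor (e.g. 0 S 0).
Reflexive (axiom T): yes — every world is S-related to itself.
Transitive (axiom 4): yes — every two-step S-path is closed by a direct edge.
Euclidean (axiom 5): yes — any two successors of a common world are S-related.
So F validates K, D, T, S4, S5. The strongest is S5.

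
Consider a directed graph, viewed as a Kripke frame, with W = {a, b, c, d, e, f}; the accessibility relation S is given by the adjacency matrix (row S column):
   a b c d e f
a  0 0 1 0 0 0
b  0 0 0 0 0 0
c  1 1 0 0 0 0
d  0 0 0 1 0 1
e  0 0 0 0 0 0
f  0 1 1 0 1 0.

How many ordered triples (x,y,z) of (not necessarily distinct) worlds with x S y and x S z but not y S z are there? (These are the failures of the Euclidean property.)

15

Enumerating: (a,c,c), (c,a,a), (c,a,b), (c,b,a), (c,b,b), (d,f,d), (d,f,f), (f,b,b), (f,b,c), (f,b,e), (f,c,c), (f,c,e), (f,e,b), (f,e,c), (f,e,e).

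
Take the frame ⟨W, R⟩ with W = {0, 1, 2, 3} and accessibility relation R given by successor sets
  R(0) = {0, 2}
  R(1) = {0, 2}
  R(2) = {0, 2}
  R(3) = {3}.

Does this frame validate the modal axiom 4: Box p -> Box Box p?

Yes

The schema 4 characterises exactly the transitive frames.
Transitive: yes — every two-step R-path is closed by a direct edge.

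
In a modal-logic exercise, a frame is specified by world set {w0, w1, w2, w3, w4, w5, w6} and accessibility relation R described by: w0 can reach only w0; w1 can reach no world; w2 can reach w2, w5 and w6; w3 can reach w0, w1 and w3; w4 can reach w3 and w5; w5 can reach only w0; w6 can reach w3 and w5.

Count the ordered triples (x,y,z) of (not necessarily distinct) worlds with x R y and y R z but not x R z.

Enumerating: (w2,w5,w0), (w2,w6,w3), (w4,w3,w0), (w4,w3,w1), (w4,w5,w0), (w6,w3,w0), (w6,w3,w1), (w6,w5,w0).

8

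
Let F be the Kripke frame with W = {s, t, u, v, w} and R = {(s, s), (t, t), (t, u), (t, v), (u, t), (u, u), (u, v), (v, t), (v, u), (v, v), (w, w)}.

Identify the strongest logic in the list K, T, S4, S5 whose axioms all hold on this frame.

Reflexive (axiom T): yes — every world is R-related to itself.
Transitive (axiom 4): yes — every two-step R-path is closed by a direct edge.
Euclidean (axiom 5): yes — any two successors of a common world are R-related.
So F validates K, T, S4, S5. The strongest is S5.

S5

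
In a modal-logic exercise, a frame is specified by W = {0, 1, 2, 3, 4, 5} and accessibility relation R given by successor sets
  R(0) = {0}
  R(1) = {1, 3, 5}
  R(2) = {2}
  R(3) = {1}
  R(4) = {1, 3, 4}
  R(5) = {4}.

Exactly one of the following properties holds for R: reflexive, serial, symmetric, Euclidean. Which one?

Reflexive: no — 3 is not related to itself.
Serial: yes — every world has a successor (e.g. 0 R 0).
Symmetric: no — 1 R 5 but not 5 R 1.
Euclidean: no — 1 R 3 and 1 R 5, but not 3 R 5.
Only serial holds.

serial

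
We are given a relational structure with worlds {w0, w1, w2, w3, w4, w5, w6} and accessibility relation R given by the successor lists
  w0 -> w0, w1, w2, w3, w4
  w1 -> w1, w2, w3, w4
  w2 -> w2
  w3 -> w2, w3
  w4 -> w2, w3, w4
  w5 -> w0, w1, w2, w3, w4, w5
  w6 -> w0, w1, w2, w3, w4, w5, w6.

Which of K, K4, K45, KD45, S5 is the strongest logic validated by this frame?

Transitive (axiom 4): yes — every two-step R-path is closed by a direct edge.
Euclidean (axiom 5): no — w0 R w2 and w0 R w1, but not w2 R w1.
Serial (axiom D): yes — every world has a successor (e.g. w0 R w0).
Reflexive (axiom T): yes — every world is R-related to itself.
So F validates K, K4; K45 would additionally require R to be Euclidean. The strongest is K4.

K4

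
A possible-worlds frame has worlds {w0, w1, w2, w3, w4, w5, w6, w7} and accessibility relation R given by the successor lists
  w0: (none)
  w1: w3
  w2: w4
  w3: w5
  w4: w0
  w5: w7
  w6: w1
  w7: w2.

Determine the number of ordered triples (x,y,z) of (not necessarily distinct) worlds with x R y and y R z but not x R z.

6

Enumerating: (w1,w3,w5), (w2,w4,w0), (w3,w5,w7), (w5,w7,w2), (w6,w1,w3), (w7,w2,w4).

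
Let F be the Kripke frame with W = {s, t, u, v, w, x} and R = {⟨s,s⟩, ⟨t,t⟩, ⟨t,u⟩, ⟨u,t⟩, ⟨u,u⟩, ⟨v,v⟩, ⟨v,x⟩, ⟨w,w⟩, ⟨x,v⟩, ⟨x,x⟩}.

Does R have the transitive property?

Transitive: yes — every two-step R-path is closed by a direct edge.

Yes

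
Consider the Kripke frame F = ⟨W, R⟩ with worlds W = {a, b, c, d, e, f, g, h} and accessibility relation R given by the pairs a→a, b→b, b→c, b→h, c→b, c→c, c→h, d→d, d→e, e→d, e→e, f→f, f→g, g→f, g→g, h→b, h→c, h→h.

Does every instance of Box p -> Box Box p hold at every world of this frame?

By correspondence theory, 4 is valid on a frame iff R is transitive.
Transitive: yes — every two-step R-path is closed by a direct edge.

Yes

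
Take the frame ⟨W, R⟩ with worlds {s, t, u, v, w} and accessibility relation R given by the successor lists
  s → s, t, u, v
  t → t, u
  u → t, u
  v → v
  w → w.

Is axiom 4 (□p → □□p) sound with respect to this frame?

Yes

By correspondence theory, 4 is valid on a frame iff R is transitive.
Transitive: yes — every two-step R-path is closed by a direct edge.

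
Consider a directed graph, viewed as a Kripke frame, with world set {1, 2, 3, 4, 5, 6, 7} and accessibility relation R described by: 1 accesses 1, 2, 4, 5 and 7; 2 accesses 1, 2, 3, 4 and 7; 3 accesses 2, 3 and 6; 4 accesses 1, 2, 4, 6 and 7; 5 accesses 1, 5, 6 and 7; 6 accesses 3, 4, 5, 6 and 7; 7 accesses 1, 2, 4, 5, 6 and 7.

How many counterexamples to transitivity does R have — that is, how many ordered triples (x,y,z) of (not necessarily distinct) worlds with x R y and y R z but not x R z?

34

Enumerating: (1,2,3), (1,4,6), (1,5,6), (1,7,6), (2,1,5), (2,3,6), (2,4,6), (2,7,5), (2,7,6), (3,2,1), (3,2,4), (3,2,7), … and 22 more.
Total: 34.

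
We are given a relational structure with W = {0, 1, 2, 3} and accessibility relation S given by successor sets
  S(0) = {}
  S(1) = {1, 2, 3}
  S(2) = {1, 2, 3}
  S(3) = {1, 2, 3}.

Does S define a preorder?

Reflexive: no — 0 is not related to itself.
Transitive: yes — every two-step S-path is closed by a direct edge.
So S is not a preorder.

No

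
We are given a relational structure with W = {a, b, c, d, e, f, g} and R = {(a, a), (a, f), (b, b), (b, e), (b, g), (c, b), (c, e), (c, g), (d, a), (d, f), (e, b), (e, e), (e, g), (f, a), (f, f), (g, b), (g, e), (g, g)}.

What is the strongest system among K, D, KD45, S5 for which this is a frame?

KD45

Serial (axiom D): yes — every world has a successor (e.g. a R a).
Euclidean (axiom 5): yes — any two successors of a common world are R-related.
Transitive (axiom 4): yes — every two-step R-path is closed by a direct edge.
Reflexive (axiom T): no — c is not related to itself.
So F validates K, D, KD45; S5 would additionally require R to be reflexive. The strongest is KD45.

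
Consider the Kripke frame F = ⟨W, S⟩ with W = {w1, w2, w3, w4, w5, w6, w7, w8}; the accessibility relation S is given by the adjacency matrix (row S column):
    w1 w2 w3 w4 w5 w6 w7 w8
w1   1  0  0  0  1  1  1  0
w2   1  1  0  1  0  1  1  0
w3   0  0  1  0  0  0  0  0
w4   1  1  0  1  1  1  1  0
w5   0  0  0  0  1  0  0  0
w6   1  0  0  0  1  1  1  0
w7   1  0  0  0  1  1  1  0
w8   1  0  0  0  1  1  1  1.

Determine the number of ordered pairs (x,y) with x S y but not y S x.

14

Enumerating: (w1,w5), (w2,w1), (w2,w6), (w2,w7), (w4,w1), (w4,w5), (w4,w6), (w4,w7), (w6,w5), (w7,w5), (w8,w1), (w8,w5), (w8,w6), (w8,w7).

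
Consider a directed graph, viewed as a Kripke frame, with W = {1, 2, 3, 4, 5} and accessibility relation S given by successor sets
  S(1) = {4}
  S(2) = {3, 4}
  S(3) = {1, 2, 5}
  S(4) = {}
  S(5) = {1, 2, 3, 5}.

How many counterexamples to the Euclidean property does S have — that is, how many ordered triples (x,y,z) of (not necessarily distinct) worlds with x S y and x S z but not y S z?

Enumerating: (1,4,4), (2,3,3), (2,3,4), (2,4,3), (2,4,4), (3,1,1), (3,1,2), (3,1,5), (3,2,1), (3,2,2), (3,2,5), (5,1,1), … and 7 more.
Total: 19.

19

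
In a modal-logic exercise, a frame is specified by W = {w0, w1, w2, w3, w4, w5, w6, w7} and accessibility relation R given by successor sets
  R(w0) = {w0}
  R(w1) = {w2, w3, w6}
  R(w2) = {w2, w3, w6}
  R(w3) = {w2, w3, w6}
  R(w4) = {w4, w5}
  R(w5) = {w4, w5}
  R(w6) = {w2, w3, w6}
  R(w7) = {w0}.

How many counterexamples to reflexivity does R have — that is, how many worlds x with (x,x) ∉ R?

2

Enumerating: w1, w7.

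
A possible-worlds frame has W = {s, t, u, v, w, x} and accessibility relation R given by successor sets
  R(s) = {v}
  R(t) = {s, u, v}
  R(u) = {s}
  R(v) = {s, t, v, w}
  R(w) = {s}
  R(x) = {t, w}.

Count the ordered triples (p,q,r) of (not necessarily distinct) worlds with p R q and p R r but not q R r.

19

Enumerating: (t,s,s), (t,s,u), (t,u,u), (t,u,v), (t,v,u), (u,s,s), (v,s,s), (v,s,t), (v,s,w), (v,t,t), (v,t,w), (v,w,t), … and 7 more.
Total: 19.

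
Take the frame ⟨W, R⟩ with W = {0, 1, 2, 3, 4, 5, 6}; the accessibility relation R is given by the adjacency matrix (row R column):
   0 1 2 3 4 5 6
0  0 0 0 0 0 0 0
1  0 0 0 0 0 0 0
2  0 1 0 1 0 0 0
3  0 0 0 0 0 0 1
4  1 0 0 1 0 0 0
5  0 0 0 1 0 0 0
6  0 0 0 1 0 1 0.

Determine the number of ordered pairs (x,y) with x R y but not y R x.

Enumerating: (2,1), (2,3), (4,0), (4,3), (5,3), (6,5).

6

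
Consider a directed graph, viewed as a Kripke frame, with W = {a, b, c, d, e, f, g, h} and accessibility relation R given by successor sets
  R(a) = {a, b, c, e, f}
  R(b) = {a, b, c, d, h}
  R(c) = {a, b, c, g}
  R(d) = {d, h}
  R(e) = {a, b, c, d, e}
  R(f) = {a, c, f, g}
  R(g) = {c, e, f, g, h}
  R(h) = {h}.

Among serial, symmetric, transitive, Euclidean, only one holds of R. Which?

Serial: yes — every world has a successor (e.g. a R a).
Symmetric: no — b R d but not d R b.
Transitive: no — a R b and b R d, but not a R d.
Euclidean: no — a R b and a R e, but not b R e.
Only serial holds.

serial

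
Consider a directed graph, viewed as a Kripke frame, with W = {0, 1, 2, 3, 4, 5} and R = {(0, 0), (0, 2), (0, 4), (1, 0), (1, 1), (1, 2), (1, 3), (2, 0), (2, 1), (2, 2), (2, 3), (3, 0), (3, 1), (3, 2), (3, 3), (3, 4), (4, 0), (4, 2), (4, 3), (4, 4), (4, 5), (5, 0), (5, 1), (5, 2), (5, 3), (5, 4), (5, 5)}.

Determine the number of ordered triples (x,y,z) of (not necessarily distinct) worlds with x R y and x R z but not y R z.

Enumerating: (0,2,4), (1,0,1), (1,0,3), (2,0,1), (2,0,3), (3,0,1), (3,0,3), (3,1,4), (3,2,4), (3,4,1), (4,0,3), (4,0,5), … and 12 more.
Total: 24.

24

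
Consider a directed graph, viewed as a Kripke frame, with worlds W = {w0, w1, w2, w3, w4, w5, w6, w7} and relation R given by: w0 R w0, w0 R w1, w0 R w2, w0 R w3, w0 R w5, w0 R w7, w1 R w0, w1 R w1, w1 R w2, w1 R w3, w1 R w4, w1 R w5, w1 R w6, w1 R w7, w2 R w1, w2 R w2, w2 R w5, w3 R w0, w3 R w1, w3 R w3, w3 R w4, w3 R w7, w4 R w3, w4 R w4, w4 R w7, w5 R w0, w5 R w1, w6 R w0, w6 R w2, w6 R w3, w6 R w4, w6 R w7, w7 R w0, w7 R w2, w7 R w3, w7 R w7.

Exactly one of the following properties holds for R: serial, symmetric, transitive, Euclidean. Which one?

Serial: yes — every world has a successor (e.g. w0 R w0).
Symmetric: no — w0 R w2 but not w2 R w0.
Transitive: no — w0 R w1 and w1 R w4, but not w0 R w4.
Euclidean: no — w0 R w2 and w0 R w3, but not w2 R w3.
Only serial holds.

serial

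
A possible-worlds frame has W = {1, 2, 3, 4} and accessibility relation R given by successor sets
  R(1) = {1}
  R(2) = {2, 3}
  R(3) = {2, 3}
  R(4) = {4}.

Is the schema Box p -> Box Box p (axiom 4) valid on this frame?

By correspondence theory, 4 is valid on a frame iff R is transitive.
Transitive: yes — every two-step R-path is closed by a direct edge.

Yes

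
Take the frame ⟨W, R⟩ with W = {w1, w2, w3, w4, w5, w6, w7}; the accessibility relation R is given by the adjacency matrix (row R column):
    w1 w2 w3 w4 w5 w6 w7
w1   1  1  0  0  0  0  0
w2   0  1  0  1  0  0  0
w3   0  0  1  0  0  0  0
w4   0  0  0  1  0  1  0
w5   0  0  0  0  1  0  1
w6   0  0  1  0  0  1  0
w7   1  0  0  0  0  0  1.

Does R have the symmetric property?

Symmetric: no — w1 R w2 but not w2 R w1.

No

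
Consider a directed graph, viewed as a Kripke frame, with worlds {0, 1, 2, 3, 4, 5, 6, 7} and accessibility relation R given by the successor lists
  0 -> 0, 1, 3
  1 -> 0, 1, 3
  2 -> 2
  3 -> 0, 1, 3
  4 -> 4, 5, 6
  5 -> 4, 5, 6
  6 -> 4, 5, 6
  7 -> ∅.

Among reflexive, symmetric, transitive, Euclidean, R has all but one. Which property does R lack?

reflexive

Reflexive: no — 7 is not related to itself.
Symmetric: yes — every pair in R has its reverse in R.
Transitive: yes — every two-step R-path is closed by a direct edge.
Euclidean: yes — any two successors of a common world are R-related.
Only reflexive fails.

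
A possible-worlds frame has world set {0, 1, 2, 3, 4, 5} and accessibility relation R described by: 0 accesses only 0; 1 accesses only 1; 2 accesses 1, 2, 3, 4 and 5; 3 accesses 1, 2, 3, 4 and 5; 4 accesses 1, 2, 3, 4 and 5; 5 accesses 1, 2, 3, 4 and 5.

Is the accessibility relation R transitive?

Yes

Transitive: yes — every two-step R-path is closed by a direct edge.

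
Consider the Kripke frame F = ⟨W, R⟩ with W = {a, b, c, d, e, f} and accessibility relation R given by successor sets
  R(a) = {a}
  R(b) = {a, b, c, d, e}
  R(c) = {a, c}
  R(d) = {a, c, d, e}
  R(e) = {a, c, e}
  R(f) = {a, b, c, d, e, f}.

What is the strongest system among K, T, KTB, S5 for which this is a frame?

T

Reflexive (axiom T): yes — every world is R-related to itself.
Symmetric (axiom B): no — b R a but not a R b.
Euclidean (axiom 5): no — b R a and b R c, but not a R c.
So F validates K, T; KTB would additionally require R to be symmetric. The strongest is T.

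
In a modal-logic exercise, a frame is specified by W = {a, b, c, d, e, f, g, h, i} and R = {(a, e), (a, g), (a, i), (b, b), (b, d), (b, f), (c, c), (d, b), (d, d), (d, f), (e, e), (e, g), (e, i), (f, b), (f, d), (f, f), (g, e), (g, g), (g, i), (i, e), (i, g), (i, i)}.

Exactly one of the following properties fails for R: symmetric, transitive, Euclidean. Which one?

Symmetric: no — a R e but not e R a.
Transitive: yes — every two-step R-path is closed by a direct edge.
Euclidean: yes — any two successors of a common world are R-related.
Only symmetric fails.

symmetric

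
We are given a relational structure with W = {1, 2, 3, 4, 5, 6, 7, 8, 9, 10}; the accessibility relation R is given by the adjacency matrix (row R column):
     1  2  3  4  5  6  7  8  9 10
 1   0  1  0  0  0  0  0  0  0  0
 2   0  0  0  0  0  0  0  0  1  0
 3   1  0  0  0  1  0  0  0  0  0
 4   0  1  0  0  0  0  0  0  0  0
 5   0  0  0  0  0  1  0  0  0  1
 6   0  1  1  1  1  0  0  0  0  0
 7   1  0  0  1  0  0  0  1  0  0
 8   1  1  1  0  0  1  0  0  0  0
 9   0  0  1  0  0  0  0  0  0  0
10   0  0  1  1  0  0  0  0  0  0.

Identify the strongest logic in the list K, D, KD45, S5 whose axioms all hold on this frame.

Serial (axiom D): yes — every world has a successor (e.g. 1 R 2).
Euclidean (axiom 5): no — 10 R 3 and 10 R 4, but not 3 R 4.
Transitive (axiom 4): no — 1 R 2 and 2 R 9, but not 1 R 9.
Reflexive (axiom T): no — 1 is not related to itself.
So F validates K, D; KD45 would additionally require R to be Euclidean and transitive. The strongest is D.

D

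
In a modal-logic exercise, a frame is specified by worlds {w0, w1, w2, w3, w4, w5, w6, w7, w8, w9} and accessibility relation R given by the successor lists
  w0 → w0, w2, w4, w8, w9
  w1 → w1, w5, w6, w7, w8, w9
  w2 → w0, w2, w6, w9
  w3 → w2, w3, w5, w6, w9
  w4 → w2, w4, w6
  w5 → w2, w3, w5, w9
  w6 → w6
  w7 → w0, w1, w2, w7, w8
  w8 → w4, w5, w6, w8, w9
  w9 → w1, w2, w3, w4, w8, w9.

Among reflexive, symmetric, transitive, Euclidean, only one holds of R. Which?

Reflexive: yes — every world is R-related to itself.
Symmetric: no — w0 R w4 but not w4 R w0.
Transitive: no — w0 R w2 and w2 R w6, but not w0 R w6.
Euclidean: no — w0 R w2 and w0 R w4, but not w2 R w4.
Only reflexive holds.

reflexive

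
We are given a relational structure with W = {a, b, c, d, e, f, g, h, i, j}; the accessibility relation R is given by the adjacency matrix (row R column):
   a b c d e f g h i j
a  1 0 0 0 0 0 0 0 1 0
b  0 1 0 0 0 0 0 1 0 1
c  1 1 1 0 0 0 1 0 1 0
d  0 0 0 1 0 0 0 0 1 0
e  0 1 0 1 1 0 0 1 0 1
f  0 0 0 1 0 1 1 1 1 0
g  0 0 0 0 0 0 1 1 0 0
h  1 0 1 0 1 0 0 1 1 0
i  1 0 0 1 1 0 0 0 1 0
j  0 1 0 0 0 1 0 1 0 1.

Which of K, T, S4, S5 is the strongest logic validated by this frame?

T

Reflexive (axiom T): yes — every world is R-related to itself.
Transitive (axiom 4): no — a R i and i R d, but not a R d.
Euclidean (axiom 5): no — b R h and b R j, but not h R j.
So F validates K, T; S4 would additionally require R to be transitive. The strongest is T.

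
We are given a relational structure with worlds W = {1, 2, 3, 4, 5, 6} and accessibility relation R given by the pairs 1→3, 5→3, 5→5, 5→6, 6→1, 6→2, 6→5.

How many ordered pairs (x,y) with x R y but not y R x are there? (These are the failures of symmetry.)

Enumerating: (1,3), (5,3), (6,1), (6,2).

4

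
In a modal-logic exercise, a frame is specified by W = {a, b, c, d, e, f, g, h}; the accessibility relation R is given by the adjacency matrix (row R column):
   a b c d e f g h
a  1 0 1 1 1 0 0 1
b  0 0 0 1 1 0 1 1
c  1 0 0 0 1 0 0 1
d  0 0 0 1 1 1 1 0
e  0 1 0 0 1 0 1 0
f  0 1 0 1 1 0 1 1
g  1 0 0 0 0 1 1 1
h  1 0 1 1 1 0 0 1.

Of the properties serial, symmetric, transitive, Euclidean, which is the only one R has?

serial

Serial: yes — every world has a successor (e.g. a R a).
Symmetric: no — a R d but not d R a.
Transitive: no — a R d and d R f, but not a R f.
Euclidean: no — a R c and a R d, but not c R d.
Only serial holds.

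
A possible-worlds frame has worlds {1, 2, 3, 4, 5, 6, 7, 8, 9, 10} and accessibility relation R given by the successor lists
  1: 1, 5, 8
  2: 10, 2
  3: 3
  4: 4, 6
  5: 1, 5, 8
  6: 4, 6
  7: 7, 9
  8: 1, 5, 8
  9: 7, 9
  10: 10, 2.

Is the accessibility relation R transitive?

Yes

Transitive: yes — every two-step R-path is closed by a direct edge.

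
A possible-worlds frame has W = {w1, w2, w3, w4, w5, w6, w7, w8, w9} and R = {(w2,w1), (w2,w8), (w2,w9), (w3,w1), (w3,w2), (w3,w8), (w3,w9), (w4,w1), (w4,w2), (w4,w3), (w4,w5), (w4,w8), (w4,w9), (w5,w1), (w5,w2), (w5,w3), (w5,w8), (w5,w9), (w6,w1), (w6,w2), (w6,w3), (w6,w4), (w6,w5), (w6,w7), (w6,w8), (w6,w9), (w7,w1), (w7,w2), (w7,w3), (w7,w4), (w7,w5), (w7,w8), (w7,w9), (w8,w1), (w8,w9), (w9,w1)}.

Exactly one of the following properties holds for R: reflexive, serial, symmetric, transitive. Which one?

Reflexive: no — w1 is not related to itself.
Serial: no — w1 has no R-successor.
Symmetric: no — w2 R w1 but not w1 R w2.
Transitive: yes — every two-step R-path is closed by a direct edge.
Only transitive holds.

transitive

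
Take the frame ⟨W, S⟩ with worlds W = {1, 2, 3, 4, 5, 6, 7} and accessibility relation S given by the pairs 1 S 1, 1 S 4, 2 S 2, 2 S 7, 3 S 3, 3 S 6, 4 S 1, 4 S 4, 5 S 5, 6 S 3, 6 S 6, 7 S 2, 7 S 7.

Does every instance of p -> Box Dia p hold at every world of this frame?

Yes

The schema B characterises exactly the symmetric frames.
Symmetric: yes — every pair in S has its reverse in S.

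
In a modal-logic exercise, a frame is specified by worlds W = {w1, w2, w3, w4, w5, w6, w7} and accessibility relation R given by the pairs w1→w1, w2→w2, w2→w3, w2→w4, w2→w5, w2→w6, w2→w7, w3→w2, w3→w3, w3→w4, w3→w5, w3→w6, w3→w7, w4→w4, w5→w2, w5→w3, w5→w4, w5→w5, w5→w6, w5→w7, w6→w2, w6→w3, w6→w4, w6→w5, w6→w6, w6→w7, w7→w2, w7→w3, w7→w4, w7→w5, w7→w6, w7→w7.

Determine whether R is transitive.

Yes

Transitive: yes — every two-step R-path is closed by a direct edge.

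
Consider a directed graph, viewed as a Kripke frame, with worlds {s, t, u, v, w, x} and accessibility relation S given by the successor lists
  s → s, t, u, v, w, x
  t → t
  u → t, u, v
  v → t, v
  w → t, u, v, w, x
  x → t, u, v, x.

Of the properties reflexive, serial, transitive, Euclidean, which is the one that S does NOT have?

Reflexive: yes — every world is S-related to itself.
Serial: yes — every world has a successor (e.g. s S s).
Transitive: yes — every two-step S-path is closed by a direct edge.
Euclidean: no — s S t and s S u, but not t S u.
Only Euclidean fails.

Euclidean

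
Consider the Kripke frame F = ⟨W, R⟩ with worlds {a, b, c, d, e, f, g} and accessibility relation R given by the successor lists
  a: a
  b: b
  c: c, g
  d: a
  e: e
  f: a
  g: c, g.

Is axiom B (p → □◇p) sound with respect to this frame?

Axiom B corresponds to the accessibility relation being symmetric.
Symmetric: no — d R a but not a R d.

No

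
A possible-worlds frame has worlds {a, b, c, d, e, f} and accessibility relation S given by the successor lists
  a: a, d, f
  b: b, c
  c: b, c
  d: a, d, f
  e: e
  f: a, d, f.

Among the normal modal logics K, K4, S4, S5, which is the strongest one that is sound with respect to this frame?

S5

Transitive (axiom 4): yes — every two-step S-path is closed by a direct edge.
Reflexive (axiom T): yes — every world is S-related to itself.
Euclidean (axiom 5): yes — any two successors of a common world are S-related.
So F validates K, K4, S4, S5. The strongest is S5.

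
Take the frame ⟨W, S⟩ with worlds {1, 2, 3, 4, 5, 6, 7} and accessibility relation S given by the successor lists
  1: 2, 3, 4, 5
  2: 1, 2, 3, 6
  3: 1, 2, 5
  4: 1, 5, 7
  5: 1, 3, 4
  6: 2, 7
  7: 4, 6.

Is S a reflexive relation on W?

Reflexive: no — 1 is not related to itself.

No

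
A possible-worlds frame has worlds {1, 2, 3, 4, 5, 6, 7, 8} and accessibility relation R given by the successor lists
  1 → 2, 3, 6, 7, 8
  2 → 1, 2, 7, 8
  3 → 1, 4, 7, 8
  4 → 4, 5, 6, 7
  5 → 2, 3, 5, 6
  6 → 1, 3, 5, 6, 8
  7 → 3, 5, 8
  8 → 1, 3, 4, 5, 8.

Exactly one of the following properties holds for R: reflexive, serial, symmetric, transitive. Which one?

Reflexive: no — 1 is not related to itself.
Serial: yes — every world has a successor (e.g. 1 R 2).
Symmetric: no — 1 R 7 but not 7 R 1.
Transitive: no — 1 R 3 and 3 R 4, but not 1 R 4.
Only serial holds.

serial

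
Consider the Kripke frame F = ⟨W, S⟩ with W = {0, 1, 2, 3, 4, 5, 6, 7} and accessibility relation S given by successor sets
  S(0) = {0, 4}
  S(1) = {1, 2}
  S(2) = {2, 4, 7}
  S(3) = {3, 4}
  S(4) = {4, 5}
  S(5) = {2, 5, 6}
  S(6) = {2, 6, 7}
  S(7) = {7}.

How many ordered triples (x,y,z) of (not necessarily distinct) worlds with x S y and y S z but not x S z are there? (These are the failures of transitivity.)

Enumerating: (0,4,5), (1,2,4), (1,2,7), (2,4,5), (3,4,5), (4,5,2), (4,5,6), (5,2,4), (5,2,7), (5,6,7), (6,2,4).

11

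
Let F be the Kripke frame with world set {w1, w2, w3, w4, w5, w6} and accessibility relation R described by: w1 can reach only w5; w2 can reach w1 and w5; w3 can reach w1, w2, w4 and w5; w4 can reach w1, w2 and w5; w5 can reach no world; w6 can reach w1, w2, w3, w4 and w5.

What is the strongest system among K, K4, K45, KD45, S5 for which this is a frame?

Transitive (axiom 4): yes — every two-step R-path is closed by a direct edge.
Euclidean (axiom 5): no — w2 R w5 and w2 R w1, but not w5 R w1.
Serial (axiom D): no — w5 has no R-successor.
Reflexive (axiom T): no — w1 is not related to itself.
So F validates K, K4; K45 would additionally require R to be Euclidean. The strongest is K4.

K4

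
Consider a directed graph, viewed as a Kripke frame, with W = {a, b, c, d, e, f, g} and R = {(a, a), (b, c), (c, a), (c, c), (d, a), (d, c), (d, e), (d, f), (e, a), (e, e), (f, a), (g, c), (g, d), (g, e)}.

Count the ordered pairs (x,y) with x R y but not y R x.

11

Enumerating: (b,c), (c,a), (d,a), (d,c), (d,e), (d,f), (e,a), (f,a), (g,c), (g,d), (g,e).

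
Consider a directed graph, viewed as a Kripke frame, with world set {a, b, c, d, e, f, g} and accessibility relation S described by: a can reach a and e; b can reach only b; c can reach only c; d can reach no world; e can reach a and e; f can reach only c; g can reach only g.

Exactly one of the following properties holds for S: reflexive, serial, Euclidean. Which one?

Reflexive: no — d is not related to itself.
Serial: no — d has no S-successor.
Euclidean: yes — any two successors of a common world are S-related.
Only Euclidean holds.

Euclidean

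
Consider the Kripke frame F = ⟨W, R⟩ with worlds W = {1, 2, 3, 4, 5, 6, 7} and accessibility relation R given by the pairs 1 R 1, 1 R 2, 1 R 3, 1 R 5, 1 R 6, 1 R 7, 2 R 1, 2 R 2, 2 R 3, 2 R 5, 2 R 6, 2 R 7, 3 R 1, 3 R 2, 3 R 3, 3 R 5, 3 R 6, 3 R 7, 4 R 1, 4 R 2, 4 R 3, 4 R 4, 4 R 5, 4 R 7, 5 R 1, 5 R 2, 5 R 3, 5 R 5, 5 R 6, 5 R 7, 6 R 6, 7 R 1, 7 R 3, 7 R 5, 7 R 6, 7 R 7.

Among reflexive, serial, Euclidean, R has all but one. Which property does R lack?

Reflexive: yes — every world is R-related to itself.
Serial: yes — every world has a successor (e.g. 1 R 1).
Euclidean: no — 1 R 6 and 1 R 2, but not 6 R 2.
Only Euclidean fails.

Euclidean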